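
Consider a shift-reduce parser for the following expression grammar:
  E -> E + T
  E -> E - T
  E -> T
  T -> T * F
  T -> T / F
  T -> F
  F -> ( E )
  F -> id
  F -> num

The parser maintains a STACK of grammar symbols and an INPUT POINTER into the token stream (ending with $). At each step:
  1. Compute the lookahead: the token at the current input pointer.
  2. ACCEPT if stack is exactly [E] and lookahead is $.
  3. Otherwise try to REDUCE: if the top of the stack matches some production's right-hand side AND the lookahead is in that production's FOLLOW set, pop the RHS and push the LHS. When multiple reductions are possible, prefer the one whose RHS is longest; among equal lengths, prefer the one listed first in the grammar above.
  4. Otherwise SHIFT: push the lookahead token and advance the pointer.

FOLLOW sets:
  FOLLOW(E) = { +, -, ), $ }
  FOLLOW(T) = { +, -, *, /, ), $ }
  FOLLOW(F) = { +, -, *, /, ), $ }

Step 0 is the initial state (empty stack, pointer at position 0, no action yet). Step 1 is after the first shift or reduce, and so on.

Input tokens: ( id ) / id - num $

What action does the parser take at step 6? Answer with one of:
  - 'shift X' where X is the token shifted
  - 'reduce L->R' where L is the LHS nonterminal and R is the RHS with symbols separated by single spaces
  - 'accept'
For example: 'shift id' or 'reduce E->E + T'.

Answer: shift )

Derivation:
Step 1: shift (. Stack=[(] ptr=1 lookahead=id remaining=[id ) / id - num $]
Step 2: shift id. Stack=[( id] ptr=2 lookahead=) remaining=[) / id - num $]
Step 3: reduce F->id. Stack=[( F] ptr=2 lookahead=) remaining=[) / id - num $]
Step 4: reduce T->F. Stack=[( T] ptr=2 lookahead=) remaining=[) / id - num $]
Step 5: reduce E->T. Stack=[( E] ptr=2 lookahead=) remaining=[) / id - num $]
Step 6: shift ). Stack=[( E )] ptr=3 lookahead=/ remaining=[/ id - num $]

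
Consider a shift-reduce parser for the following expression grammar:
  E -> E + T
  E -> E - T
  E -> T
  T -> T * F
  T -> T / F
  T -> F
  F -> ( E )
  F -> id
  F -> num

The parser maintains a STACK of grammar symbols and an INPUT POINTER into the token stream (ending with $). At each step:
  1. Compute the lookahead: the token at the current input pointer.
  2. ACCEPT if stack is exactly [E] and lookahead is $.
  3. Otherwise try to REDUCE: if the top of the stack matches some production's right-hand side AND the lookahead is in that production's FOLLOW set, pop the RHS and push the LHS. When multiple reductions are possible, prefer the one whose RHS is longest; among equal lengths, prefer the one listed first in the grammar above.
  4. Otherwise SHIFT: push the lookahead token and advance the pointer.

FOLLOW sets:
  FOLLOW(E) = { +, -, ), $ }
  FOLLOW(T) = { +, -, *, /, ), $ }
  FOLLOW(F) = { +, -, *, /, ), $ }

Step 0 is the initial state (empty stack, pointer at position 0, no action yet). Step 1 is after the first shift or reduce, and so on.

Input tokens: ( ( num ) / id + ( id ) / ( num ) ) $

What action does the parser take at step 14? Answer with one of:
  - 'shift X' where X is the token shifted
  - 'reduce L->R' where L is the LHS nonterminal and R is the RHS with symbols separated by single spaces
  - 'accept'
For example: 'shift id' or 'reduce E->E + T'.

Answer: reduce E->T

Derivation:
Step 1: shift (. Stack=[(] ptr=1 lookahead=( remaining=[( num ) / id + ( id ) / ( num ) ) $]
Step 2: shift (. Stack=[( (] ptr=2 lookahead=num remaining=[num ) / id + ( id ) / ( num ) ) $]
Step 3: shift num. Stack=[( ( num] ptr=3 lookahead=) remaining=[) / id + ( id ) / ( num ) ) $]
Step 4: reduce F->num. Stack=[( ( F] ptr=3 lookahead=) remaining=[) / id + ( id ) / ( num ) ) $]
Step 5: reduce T->F. Stack=[( ( T] ptr=3 lookahead=) remaining=[) / id + ( id ) / ( num ) ) $]
Step 6: reduce E->T. Stack=[( ( E] ptr=3 lookahead=) remaining=[) / id + ( id ) / ( num ) ) $]
Step 7: shift ). Stack=[( ( E )] ptr=4 lookahead=/ remaining=[/ id + ( id ) / ( num ) ) $]
Step 8: reduce F->( E ). Stack=[( F] ptr=4 lookahead=/ remaining=[/ id + ( id ) / ( num ) ) $]
Step 9: reduce T->F. Stack=[( T] ptr=4 lookahead=/ remaining=[/ id + ( id ) / ( num ) ) $]
Step 10: shift /. Stack=[( T /] ptr=5 lookahead=id remaining=[id + ( id ) / ( num ) ) $]
Step 11: shift id. Stack=[( T / id] ptr=6 lookahead=+ remaining=[+ ( id ) / ( num ) ) $]
Step 12: reduce F->id. Stack=[( T / F] ptr=6 lookahead=+ remaining=[+ ( id ) / ( num ) ) $]
Step 13: reduce T->T / F. Stack=[( T] ptr=6 lookahead=+ remaining=[+ ( id ) / ( num ) ) $]
Step 14: reduce E->T. Stack=[( E] ptr=6 lookahead=+ remaining=[+ ( id ) / ( num ) ) $]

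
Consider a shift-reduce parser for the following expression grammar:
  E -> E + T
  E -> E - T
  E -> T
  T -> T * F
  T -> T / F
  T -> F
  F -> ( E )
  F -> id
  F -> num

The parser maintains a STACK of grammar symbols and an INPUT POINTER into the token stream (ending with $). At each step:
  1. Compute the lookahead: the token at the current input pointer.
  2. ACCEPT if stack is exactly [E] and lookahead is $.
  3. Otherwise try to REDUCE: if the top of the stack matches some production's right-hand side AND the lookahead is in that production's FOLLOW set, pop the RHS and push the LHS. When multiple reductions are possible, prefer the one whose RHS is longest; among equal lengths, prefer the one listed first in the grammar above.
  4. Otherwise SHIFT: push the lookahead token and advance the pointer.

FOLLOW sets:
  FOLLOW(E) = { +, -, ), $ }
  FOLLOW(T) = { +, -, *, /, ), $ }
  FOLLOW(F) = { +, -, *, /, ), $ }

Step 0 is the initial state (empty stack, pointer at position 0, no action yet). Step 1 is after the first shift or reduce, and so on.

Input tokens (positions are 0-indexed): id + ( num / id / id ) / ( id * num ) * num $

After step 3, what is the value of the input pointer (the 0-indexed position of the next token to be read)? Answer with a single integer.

Step 1: shift id. Stack=[id] ptr=1 lookahead=+ remaining=[+ ( num / id / id ) / ( id * num ) * num $]
Step 2: reduce F->id. Stack=[F] ptr=1 lookahead=+ remaining=[+ ( num / id / id ) / ( id * num ) * num $]
Step 3: reduce T->F. Stack=[T] ptr=1 lookahead=+ remaining=[+ ( num / id / id ) / ( id * num ) * num $]

Answer: 1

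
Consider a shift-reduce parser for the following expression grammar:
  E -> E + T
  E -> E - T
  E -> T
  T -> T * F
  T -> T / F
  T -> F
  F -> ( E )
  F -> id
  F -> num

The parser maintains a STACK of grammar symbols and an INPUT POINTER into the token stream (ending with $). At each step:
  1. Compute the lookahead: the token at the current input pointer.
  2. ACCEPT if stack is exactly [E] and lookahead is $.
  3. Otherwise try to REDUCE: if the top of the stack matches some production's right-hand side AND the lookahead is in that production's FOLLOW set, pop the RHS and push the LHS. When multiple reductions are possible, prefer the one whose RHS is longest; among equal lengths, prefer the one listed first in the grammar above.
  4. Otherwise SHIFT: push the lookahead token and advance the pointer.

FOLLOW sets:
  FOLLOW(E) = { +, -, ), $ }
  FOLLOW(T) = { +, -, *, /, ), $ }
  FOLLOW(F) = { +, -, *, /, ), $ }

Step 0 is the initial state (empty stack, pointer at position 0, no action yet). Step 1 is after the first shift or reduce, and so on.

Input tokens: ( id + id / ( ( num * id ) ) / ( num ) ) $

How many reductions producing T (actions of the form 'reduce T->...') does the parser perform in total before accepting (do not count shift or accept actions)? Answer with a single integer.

Step 1: shift (. Stack=[(] ptr=1 lookahead=id remaining=[id + id / ( ( num * id ) ) / ( num ) ) $]
Step 2: shift id. Stack=[( id] ptr=2 lookahead=+ remaining=[+ id / ( ( num * id ) ) / ( num ) ) $]
Step 3: reduce F->id. Stack=[( F] ptr=2 lookahead=+ remaining=[+ id / ( ( num * id ) ) / ( num ) ) $]
Step 4: reduce T->F. Stack=[( T] ptr=2 lookahead=+ remaining=[+ id / ( ( num * id ) ) / ( num ) ) $]
Step 5: reduce E->T. Stack=[( E] ptr=2 lookahead=+ remaining=[+ id / ( ( num * id ) ) / ( num ) ) $]
Step 6: shift +. Stack=[( E +] ptr=3 lookahead=id remaining=[id / ( ( num * id ) ) / ( num ) ) $]
Step 7: shift id. Stack=[( E + id] ptr=4 lookahead=/ remaining=[/ ( ( num * id ) ) / ( num ) ) $]
Step 8: reduce F->id. Stack=[( E + F] ptr=4 lookahead=/ remaining=[/ ( ( num * id ) ) / ( num ) ) $]
Step 9: reduce T->F. Stack=[( E + T] ptr=4 lookahead=/ remaining=[/ ( ( num * id ) ) / ( num ) ) $]
Step 10: shift /. Stack=[( E + T /] ptr=5 lookahead=( remaining=[( ( num * id ) ) / ( num ) ) $]
Step 11: shift (. Stack=[( E + T / (] ptr=6 lookahead=( remaining=[( num * id ) ) / ( num ) ) $]
Step 12: shift (. Stack=[( E + T / ( (] ptr=7 lookahead=num remaining=[num * id ) ) / ( num ) ) $]
Step 13: shift num. Stack=[( E + T / ( ( num] ptr=8 lookahead=* remaining=[* id ) ) / ( num ) ) $]
Step 14: reduce F->num. Stack=[( E + T / ( ( F] ptr=8 lookahead=* remaining=[* id ) ) / ( num ) ) $]
Step 15: reduce T->F. Stack=[( E + T / ( ( T] ptr=8 lookahead=* remaining=[* id ) ) / ( num ) ) $]
Step 16: shift *. Stack=[( E + T / ( ( T *] ptr=9 lookahead=id remaining=[id ) ) / ( num ) ) $]
Step 17: shift id. Stack=[( E + T / ( ( T * id] ptr=10 lookahead=) remaining=[) ) / ( num ) ) $]
Step 18: reduce F->id. Stack=[( E + T / ( ( T * F] ptr=10 lookahead=) remaining=[) ) / ( num ) ) $]
Step 19: reduce T->T * F. Stack=[( E + T / ( ( T] ptr=10 lookahead=) remaining=[) ) / ( num ) ) $]
Step 20: reduce E->T. Stack=[( E + T / ( ( E] ptr=10 lookahead=) remaining=[) ) / ( num ) ) $]
Step 21: shift ). Stack=[( E + T / ( ( E )] ptr=11 lookahead=) remaining=[) / ( num ) ) $]
Step 22: reduce F->( E ). Stack=[( E + T / ( F] ptr=11 lookahead=) remaining=[) / ( num ) ) $]
Step 23: reduce T->F. Stack=[( E + T / ( T] ptr=11 lookahead=) remaining=[) / ( num ) ) $]
Step 24: reduce E->T. Stack=[( E + T / ( E] ptr=11 lookahead=) remaining=[) / ( num ) ) $]
Step 25: shift ). Stack=[( E + T / ( E )] ptr=12 lookahead=/ remaining=[/ ( num ) ) $]
Step 26: reduce F->( E ). Stack=[( E + T / F] ptr=12 lookahead=/ remaining=[/ ( num ) ) $]
Step 27: reduce T->T / F. Stack=[( E + T] ptr=12 lookahead=/ remaining=[/ ( num ) ) $]
Step 28: shift /. Stack=[( E + T /] ptr=13 lookahead=( remaining=[( num ) ) $]
Step 29: shift (. Stack=[( E + T / (] ptr=14 lookahead=num remaining=[num ) ) $]
Step 30: shift num. Stack=[( E + T / ( num] ptr=15 lookahead=) remaining=[) ) $]
Step 31: reduce F->num. Stack=[( E + T / ( F] ptr=15 lookahead=) remaining=[) ) $]
Step 32: reduce T->F. Stack=[( E + T / ( T] ptr=15 lookahead=) remaining=[) ) $]
Step 33: reduce E->T. Stack=[( E + T / ( E] ptr=15 lookahead=) remaining=[) ) $]
Step 34: shift ). Stack=[( E + T / ( E )] ptr=16 lookahead=) remaining=[) $]
Step 35: reduce F->( E ). Stack=[( E + T / F] ptr=16 lookahead=) remaining=[) $]
Step 36: reduce T->T / F. Stack=[( E + T] ptr=16 lookahead=) remaining=[) $]
Step 37: reduce E->E + T. Stack=[( E] ptr=16 lookahead=) remaining=[) $]
Step 38: shift ). Stack=[( E )] ptr=17 lookahead=$ remaining=[$]
Step 39: reduce F->( E ). Stack=[F] ptr=17 lookahead=$ remaining=[$]
Step 40: reduce T->F. Stack=[T] ptr=17 lookahead=$ remaining=[$]
Step 41: reduce E->T. Stack=[E] ptr=17 lookahead=$ remaining=[$]
Step 42: accept. Stack=[E] ptr=17 lookahead=$ remaining=[$]

Answer: 9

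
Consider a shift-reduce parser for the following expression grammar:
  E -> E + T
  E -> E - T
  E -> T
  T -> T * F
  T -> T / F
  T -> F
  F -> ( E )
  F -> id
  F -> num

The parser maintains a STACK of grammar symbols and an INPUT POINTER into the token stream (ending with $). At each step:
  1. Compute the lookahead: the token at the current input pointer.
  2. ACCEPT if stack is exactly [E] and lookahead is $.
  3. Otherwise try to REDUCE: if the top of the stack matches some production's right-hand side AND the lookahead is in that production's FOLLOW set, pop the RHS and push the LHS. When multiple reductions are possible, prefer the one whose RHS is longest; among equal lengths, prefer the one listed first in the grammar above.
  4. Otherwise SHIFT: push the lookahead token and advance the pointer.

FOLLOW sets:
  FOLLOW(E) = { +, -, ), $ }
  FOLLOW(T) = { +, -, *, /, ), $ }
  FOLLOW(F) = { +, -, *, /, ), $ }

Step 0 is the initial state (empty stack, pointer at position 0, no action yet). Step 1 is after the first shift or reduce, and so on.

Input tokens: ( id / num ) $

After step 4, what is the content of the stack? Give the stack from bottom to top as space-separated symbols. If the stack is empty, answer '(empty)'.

Step 1: shift (. Stack=[(] ptr=1 lookahead=id remaining=[id / num ) $]
Step 2: shift id. Stack=[( id] ptr=2 lookahead=/ remaining=[/ num ) $]
Step 3: reduce F->id. Stack=[( F] ptr=2 lookahead=/ remaining=[/ num ) $]
Step 4: reduce T->F. Stack=[( T] ptr=2 lookahead=/ remaining=[/ num ) $]

Answer: ( T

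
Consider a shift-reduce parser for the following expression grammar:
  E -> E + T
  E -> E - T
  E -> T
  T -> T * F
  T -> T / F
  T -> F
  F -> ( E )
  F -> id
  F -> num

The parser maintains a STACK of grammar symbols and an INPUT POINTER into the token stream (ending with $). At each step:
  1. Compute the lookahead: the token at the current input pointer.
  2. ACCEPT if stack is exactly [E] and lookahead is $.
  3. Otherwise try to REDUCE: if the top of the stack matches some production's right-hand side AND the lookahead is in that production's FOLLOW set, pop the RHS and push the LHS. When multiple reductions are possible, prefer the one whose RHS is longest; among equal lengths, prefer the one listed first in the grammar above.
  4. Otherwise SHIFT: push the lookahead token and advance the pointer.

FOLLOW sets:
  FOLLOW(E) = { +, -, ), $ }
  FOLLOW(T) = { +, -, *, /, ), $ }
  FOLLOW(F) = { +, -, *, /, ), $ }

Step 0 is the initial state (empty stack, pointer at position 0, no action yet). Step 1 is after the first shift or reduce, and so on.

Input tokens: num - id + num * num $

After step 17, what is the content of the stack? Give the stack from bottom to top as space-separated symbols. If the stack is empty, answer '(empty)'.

Answer: E + T

Derivation:
Step 1: shift num. Stack=[num] ptr=1 lookahead=- remaining=[- id + num * num $]
Step 2: reduce F->num. Stack=[F] ptr=1 lookahead=- remaining=[- id + num * num $]
Step 3: reduce T->F. Stack=[T] ptr=1 lookahead=- remaining=[- id + num * num $]
Step 4: reduce E->T. Stack=[E] ptr=1 lookahead=- remaining=[- id + num * num $]
Step 5: shift -. Stack=[E -] ptr=2 lookahead=id remaining=[id + num * num $]
Step 6: shift id. Stack=[E - id] ptr=3 lookahead=+ remaining=[+ num * num $]
Step 7: reduce F->id. Stack=[E - F] ptr=3 lookahead=+ remaining=[+ num * num $]
Step 8: reduce T->F. Stack=[E - T] ptr=3 lookahead=+ remaining=[+ num * num $]
Step 9: reduce E->E - T. Stack=[E] ptr=3 lookahead=+ remaining=[+ num * num $]
Step 10: shift +. Stack=[E +] ptr=4 lookahead=num remaining=[num * num $]
Step 11: shift num. Stack=[E + num] ptr=5 lookahead=* remaining=[* num $]
Step 12: reduce F->num. Stack=[E + F] ptr=5 lookahead=* remaining=[* num $]
Step 13: reduce T->F. Stack=[E + T] ptr=5 lookahead=* remaining=[* num $]
Step 14: shift *. Stack=[E + T *] ptr=6 lookahead=num remaining=[num $]
Step 15: shift num. Stack=[E + T * num] ptr=7 lookahead=$ remaining=[$]
Step 16: reduce F->num. Stack=[E + T * F] ptr=7 lookahead=$ remaining=[$]
Step 17: reduce T->T * F. Stack=[E + T] ptr=7 lookahead=$ remaining=[$]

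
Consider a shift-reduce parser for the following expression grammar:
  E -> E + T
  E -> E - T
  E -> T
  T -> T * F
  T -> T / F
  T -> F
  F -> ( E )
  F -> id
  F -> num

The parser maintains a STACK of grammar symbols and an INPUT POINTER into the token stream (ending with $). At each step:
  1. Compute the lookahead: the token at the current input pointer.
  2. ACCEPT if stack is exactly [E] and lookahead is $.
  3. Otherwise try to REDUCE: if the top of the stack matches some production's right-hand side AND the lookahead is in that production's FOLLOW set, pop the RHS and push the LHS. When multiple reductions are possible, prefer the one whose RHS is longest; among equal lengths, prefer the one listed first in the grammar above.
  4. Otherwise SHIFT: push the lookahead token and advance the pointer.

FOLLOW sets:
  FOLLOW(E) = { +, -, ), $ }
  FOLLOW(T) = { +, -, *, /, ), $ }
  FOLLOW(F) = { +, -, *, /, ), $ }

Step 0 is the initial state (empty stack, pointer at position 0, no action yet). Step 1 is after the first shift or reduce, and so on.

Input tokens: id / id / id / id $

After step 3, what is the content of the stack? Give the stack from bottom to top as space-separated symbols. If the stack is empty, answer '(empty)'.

Answer: T

Derivation:
Step 1: shift id. Stack=[id] ptr=1 lookahead=/ remaining=[/ id / id / id $]
Step 2: reduce F->id. Stack=[F] ptr=1 lookahead=/ remaining=[/ id / id / id $]
Step 3: reduce T->F. Stack=[T] ptr=1 lookahead=/ remaining=[/ id / id / id $]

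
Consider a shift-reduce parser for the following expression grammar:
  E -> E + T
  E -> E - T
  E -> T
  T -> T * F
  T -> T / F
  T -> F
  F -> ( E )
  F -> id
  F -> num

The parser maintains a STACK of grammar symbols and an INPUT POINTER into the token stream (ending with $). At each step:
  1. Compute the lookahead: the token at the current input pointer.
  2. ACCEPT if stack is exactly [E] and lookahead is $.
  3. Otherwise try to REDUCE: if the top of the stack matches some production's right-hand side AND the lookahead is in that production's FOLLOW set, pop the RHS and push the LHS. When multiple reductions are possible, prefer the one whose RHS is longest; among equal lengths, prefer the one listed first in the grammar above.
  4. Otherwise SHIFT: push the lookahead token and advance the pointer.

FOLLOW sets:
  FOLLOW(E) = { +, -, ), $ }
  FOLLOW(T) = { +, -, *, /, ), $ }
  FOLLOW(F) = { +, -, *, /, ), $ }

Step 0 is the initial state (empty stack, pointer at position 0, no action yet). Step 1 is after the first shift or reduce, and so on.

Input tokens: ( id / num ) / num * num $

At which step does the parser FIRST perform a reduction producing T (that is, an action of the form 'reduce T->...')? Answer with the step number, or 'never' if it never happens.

Answer: 4

Derivation:
Step 1: shift (. Stack=[(] ptr=1 lookahead=id remaining=[id / num ) / num * num $]
Step 2: shift id. Stack=[( id] ptr=2 lookahead=/ remaining=[/ num ) / num * num $]
Step 3: reduce F->id. Stack=[( F] ptr=2 lookahead=/ remaining=[/ num ) / num * num $]
Step 4: reduce T->F. Stack=[( T] ptr=2 lookahead=/ remaining=[/ num ) / num * num $]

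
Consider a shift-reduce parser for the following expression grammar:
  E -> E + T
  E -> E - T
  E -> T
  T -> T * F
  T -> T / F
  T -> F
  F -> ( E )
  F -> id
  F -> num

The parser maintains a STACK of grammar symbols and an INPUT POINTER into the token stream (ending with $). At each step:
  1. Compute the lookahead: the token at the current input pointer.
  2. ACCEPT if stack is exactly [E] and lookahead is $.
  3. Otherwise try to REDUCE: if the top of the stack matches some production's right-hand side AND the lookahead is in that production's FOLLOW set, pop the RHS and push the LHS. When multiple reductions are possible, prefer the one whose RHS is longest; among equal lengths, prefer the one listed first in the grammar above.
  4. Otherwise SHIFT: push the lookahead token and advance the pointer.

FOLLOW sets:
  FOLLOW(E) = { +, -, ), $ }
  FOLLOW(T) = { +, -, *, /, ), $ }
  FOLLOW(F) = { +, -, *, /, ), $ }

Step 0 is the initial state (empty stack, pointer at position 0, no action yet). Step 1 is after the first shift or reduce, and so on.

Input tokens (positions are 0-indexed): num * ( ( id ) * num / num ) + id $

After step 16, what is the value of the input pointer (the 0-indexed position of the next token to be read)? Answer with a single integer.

Step 1: shift num. Stack=[num] ptr=1 lookahead=* remaining=[* ( ( id ) * num / num ) + id $]
Step 2: reduce F->num. Stack=[F] ptr=1 lookahead=* remaining=[* ( ( id ) * num / num ) + id $]
Step 3: reduce T->F. Stack=[T] ptr=1 lookahead=* remaining=[* ( ( id ) * num / num ) + id $]
Step 4: shift *. Stack=[T *] ptr=2 lookahead=( remaining=[( ( id ) * num / num ) + id $]
Step 5: shift (. Stack=[T * (] ptr=3 lookahead=( remaining=[( id ) * num / num ) + id $]
Step 6: shift (. Stack=[T * ( (] ptr=4 lookahead=id remaining=[id ) * num / num ) + id $]
Step 7: shift id. Stack=[T * ( ( id] ptr=5 lookahead=) remaining=[) * num / num ) + id $]
Step 8: reduce F->id. Stack=[T * ( ( F] ptr=5 lookahead=) remaining=[) * num / num ) + id $]
Step 9: reduce T->F. Stack=[T * ( ( T] ptr=5 lookahead=) remaining=[) * num / num ) + id $]
Step 10: reduce E->T. Stack=[T * ( ( E] ptr=5 lookahead=) remaining=[) * num / num ) + id $]
Step 11: shift ). Stack=[T * ( ( E )] ptr=6 lookahead=* remaining=[* num / num ) + id $]
Step 12: reduce F->( E ). Stack=[T * ( F] ptr=6 lookahead=* remaining=[* num / num ) + id $]
Step 13: reduce T->F. Stack=[T * ( T] ptr=6 lookahead=* remaining=[* num / num ) + id $]
Step 14: shift *. Stack=[T * ( T *] ptr=7 lookahead=num remaining=[num / num ) + id $]
Step 15: shift num. Stack=[T * ( T * num] ptr=8 lookahead=/ remaining=[/ num ) + id $]
Step 16: reduce F->num. Stack=[T * ( T * F] ptr=8 lookahead=/ remaining=[/ num ) + id $]

Answer: 8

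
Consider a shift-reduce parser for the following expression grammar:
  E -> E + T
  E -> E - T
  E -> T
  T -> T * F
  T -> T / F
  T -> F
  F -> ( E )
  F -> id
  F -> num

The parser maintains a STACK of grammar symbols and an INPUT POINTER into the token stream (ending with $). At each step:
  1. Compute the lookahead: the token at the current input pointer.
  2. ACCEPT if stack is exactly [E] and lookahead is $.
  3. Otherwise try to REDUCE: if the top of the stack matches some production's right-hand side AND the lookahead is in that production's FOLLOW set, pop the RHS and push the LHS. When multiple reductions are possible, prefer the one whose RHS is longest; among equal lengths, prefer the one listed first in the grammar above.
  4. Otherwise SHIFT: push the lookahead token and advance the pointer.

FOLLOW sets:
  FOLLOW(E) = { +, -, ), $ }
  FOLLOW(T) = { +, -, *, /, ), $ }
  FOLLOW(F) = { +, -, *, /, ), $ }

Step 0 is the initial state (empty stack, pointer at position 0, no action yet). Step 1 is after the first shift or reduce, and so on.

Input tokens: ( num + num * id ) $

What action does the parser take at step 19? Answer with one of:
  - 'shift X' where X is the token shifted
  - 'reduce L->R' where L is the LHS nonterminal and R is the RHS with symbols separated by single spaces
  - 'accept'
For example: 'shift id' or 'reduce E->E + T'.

Step 1: shift (. Stack=[(] ptr=1 lookahead=num remaining=[num + num * id ) $]
Step 2: shift num. Stack=[( num] ptr=2 lookahead=+ remaining=[+ num * id ) $]
Step 3: reduce F->num. Stack=[( F] ptr=2 lookahead=+ remaining=[+ num * id ) $]
Step 4: reduce T->F. Stack=[( T] ptr=2 lookahead=+ remaining=[+ num * id ) $]
Step 5: reduce E->T. Stack=[( E] ptr=2 lookahead=+ remaining=[+ num * id ) $]
Step 6: shift +. Stack=[( E +] ptr=3 lookahead=num remaining=[num * id ) $]
Step 7: shift num. Stack=[( E + num] ptr=4 lookahead=* remaining=[* id ) $]
Step 8: reduce F->num. Stack=[( E + F] ptr=4 lookahead=* remaining=[* id ) $]
Step 9: reduce T->F. Stack=[( E + T] ptr=4 lookahead=* remaining=[* id ) $]
Step 10: shift *. Stack=[( E + T *] ptr=5 lookahead=id remaining=[id ) $]
Step 11: shift id. Stack=[( E + T * id] ptr=6 lookahead=) remaining=[) $]
Step 12: reduce F->id. Stack=[( E + T * F] ptr=6 lookahead=) remaining=[) $]
Step 13: reduce T->T * F. Stack=[( E + T] ptr=6 lookahead=) remaining=[) $]
Step 14: reduce E->E + T. Stack=[( E] ptr=6 lookahead=) remaining=[) $]
Step 15: shift ). Stack=[( E )] ptr=7 lookahead=$ remaining=[$]
Step 16: reduce F->( E ). Stack=[F] ptr=7 lookahead=$ remaining=[$]
Step 17: reduce T->F. Stack=[T] ptr=7 lookahead=$ remaining=[$]
Step 18: reduce E->T. Stack=[E] ptr=7 lookahead=$ remaining=[$]
Step 19: accept. Stack=[E] ptr=7 lookahead=$ remaining=[$]

Answer: accept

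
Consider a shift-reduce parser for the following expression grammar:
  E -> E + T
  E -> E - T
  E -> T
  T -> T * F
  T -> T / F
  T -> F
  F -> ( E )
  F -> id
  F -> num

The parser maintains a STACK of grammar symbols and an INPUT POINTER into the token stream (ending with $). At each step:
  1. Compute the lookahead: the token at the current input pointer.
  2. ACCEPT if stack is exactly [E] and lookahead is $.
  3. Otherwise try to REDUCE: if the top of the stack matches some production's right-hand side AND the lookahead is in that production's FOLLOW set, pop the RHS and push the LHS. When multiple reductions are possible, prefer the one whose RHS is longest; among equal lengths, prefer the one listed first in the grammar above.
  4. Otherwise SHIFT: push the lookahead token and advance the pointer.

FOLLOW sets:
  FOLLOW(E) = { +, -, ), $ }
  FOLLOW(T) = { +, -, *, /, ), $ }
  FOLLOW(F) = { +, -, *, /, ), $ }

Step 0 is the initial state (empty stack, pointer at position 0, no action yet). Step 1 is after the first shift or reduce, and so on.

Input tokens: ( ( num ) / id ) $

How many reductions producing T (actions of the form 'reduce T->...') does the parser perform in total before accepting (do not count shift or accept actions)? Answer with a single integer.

Step 1: shift (. Stack=[(] ptr=1 lookahead=( remaining=[( num ) / id ) $]
Step 2: shift (. Stack=[( (] ptr=2 lookahead=num remaining=[num ) / id ) $]
Step 3: shift num. Stack=[( ( num] ptr=3 lookahead=) remaining=[) / id ) $]
Step 4: reduce F->num. Stack=[( ( F] ptr=3 lookahead=) remaining=[) / id ) $]
Step 5: reduce T->F. Stack=[( ( T] ptr=3 lookahead=) remaining=[) / id ) $]
Step 6: reduce E->T. Stack=[( ( E] ptr=3 lookahead=) remaining=[) / id ) $]
Step 7: shift ). Stack=[( ( E )] ptr=4 lookahead=/ remaining=[/ id ) $]
Step 8: reduce F->( E ). Stack=[( F] ptr=4 lookahead=/ remaining=[/ id ) $]
Step 9: reduce T->F. Stack=[( T] ptr=4 lookahead=/ remaining=[/ id ) $]
Step 10: shift /. Stack=[( T /] ptr=5 lookahead=id remaining=[id ) $]
Step 11: shift id. Stack=[( T / id] ptr=6 lookahead=) remaining=[) $]
Step 12: reduce F->id. Stack=[( T / F] ptr=6 lookahead=) remaining=[) $]
Step 13: reduce T->T / F. Stack=[( T] ptr=6 lookahead=) remaining=[) $]
Step 14: reduce E->T. Stack=[( E] ptr=6 lookahead=) remaining=[) $]
Step 15: shift ). Stack=[( E )] ptr=7 lookahead=$ remaining=[$]
Step 16: reduce F->( E ). Stack=[F] ptr=7 lookahead=$ remaining=[$]
Step 17: reduce T->F. Stack=[T] ptr=7 lookahead=$ remaining=[$]
Step 18: reduce E->T. Stack=[E] ptr=7 lookahead=$ remaining=[$]
Step 19: accept. Stack=[E] ptr=7 lookahead=$ remaining=[$]

Answer: 4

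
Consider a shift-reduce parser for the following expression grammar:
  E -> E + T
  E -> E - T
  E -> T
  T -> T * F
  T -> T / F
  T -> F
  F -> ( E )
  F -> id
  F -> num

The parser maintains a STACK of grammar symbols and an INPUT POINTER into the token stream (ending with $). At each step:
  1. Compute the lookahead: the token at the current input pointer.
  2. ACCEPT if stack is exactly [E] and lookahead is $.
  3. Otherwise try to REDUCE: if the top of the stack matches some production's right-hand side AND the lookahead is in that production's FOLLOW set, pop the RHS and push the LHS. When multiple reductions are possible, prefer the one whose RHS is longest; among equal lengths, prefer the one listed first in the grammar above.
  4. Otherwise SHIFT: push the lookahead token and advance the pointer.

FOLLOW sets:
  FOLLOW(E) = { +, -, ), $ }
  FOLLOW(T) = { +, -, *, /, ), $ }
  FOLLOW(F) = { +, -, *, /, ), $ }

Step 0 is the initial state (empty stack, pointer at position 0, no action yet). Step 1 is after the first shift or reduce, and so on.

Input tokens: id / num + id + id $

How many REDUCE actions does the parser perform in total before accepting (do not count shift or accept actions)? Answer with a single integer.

Step 1: shift id. Stack=[id] ptr=1 lookahead=/ remaining=[/ num + id + id $]
Step 2: reduce F->id. Stack=[F] ptr=1 lookahead=/ remaining=[/ num + id + id $]
Step 3: reduce T->F. Stack=[T] ptr=1 lookahead=/ remaining=[/ num + id + id $]
Step 4: shift /. Stack=[T /] ptr=2 lookahead=num remaining=[num + id + id $]
Step 5: shift num. Stack=[T / num] ptr=3 lookahead=+ remaining=[+ id + id $]
Step 6: reduce F->num. Stack=[T / F] ptr=3 lookahead=+ remaining=[+ id + id $]
Step 7: reduce T->T / F. Stack=[T] ptr=3 lookahead=+ remaining=[+ id + id $]
Step 8: reduce E->T. Stack=[E] ptr=3 lookahead=+ remaining=[+ id + id $]
Step 9: shift +. Stack=[E +] ptr=4 lookahead=id remaining=[id + id $]
Step 10: shift id. Stack=[E + id] ptr=5 lookahead=+ remaining=[+ id $]
Step 11: reduce F->id. Stack=[E + F] ptr=5 lookahead=+ remaining=[+ id $]
Step 12: reduce T->F. Stack=[E + T] ptr=5 lookahead=+ remaining=[+ id $]
Step 13: reduce E->E + T. Stack=[E] ptr=5 lookahead=+ remaining=[+ id $]
Step 14: shift +. Stack=[E +] ptr=6 lookahead=id remaining=[id $]
Step 15: shift id. Stack=[E + id] ptr=7 lookahead=$ remaining=[$]
Step 16: reduce F->id. Stack=[E + F] ptr=7 lookahead=$ remaining=[$]
Step 17: reduce T->F. Stack=[E + T] ptr=7 lookahead=$ remaining=[$]
Step 18: reduce E->E + T. Stack=[E] ptr=7 lookahead=$ remaining=[$]
Step 19: accept. Stack=[E] ptr=7 lookahead=$ remaining=[$]

Answer: 11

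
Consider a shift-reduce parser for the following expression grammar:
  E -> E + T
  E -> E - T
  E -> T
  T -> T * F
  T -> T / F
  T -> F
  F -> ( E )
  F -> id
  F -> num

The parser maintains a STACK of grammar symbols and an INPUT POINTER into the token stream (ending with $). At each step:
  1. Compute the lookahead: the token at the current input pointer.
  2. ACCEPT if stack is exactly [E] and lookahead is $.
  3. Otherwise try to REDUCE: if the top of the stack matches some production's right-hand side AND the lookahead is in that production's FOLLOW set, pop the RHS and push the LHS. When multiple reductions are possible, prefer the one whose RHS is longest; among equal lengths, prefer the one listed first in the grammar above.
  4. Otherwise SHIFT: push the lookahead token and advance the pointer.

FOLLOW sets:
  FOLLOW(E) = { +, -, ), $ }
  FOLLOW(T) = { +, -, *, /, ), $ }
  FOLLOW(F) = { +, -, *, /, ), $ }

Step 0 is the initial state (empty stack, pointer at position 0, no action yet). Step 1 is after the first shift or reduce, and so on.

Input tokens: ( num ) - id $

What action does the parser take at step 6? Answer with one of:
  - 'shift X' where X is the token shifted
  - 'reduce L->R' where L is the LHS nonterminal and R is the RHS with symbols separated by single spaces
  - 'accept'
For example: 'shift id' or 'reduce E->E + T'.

Answer: shift )

Derivation:
Step 1: shift (. Stack=[(] ptr=1 lookahead=num remaining=[num ) - id $]
Step 2: shift num. Stack=[( num] ptr=2 lookahead=) remaining=[) - id $]
Step 3: reduce F->num. Stack=[( F] ptr=2 lookahead=) remaining=[) - id $]
Step 4: reduce T->F. Stack=[( T] ptr=2 lookahead=) remaining=[) - id $]
Step 5: reduce E->T. Stack=[( E] ptr=2 lookahead=) remaining=[) - id $]
Step 6: shift ). Stack=[( E )] ptr=3 lookahead=- remaining=[- id $]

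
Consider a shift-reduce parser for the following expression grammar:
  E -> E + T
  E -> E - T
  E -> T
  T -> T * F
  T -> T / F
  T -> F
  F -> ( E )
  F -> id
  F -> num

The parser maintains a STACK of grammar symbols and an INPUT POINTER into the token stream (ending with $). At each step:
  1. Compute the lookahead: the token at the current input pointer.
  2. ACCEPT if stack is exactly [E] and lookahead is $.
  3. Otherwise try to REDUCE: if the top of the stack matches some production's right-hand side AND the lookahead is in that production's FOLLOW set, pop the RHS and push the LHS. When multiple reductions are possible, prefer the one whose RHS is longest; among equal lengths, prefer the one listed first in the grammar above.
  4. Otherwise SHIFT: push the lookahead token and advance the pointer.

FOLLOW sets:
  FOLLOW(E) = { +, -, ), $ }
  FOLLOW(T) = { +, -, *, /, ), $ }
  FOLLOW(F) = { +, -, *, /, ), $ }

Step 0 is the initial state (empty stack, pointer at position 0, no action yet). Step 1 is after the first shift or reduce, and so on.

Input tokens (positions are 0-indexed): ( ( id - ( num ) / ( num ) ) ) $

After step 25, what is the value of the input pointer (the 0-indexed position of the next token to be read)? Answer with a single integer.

Step 1: shift (. Stack=[(] ptr=1 lookahead=( remaining=[( id - ( num ) / ( num ) ) ) $]
Step 2: shift (. Stack=[( (] ptr=2 lookahead=id remaining=[id - ( num ) / ( num ) ) ) $]
Step 3: shift id. Stack=[( ( id] ptr=3 lookahead=- remaining=[- ( num ) / ( num ) ) ) $]
Step 4: reduce F->id. Stack=[( ( F] ptr=3 lookahead=- remaining=[- ( num ) / ( num ) ) ) $]
Step 5: reduce T->F. Stack=[( ( T] ptr=3 lookahead=- remaining=[- ( num ) / ( num ) ) ) $]
Step 6: reduce E->T. Stack=[( ( E] ptr=3 lookahead=- remaining=[- ( num ) / ( num ) ) ) $]
Step 7: shift -. Stack=[( ( E -] ptr=4 lookahead=( remaining=[( num ) / ( num ) ) ) $]
Step 8: shift (. Stack=[( ( E - (] ptr=5 lookahead=num remaining=[num ) / ( num ) ) ) $]
Step 9: shift num. Stack=[( ( E - ( num] ptr=6 lookahead=) remaining=[) / ( num ) ) ) $]
Step 10: reduce F->num. Stack=[( ( E - ( F] ptr=6 lookahead=) remaining=[) / ( num ) ) ) $]
Step 11: reduce T->F. Stack=[( ( E - ( T] ptr=6 lookahead=) remaining=[) / ( num ) ) ) $]
Step 12: reduce E->T. Stack=[( ( E - ( E] ptr=6 lookahead=) remaining=[) / ( num ) ) ) $]
Step 13: shift ). Stack=[( ( E - ( E )] ptr=7 lookahead=/ remaining=[/ ( num ) ) ) $]
Step 14: reduce F->( E ). Stack=[( ( E - F] ptr=7 lookahead=/ remaining=[/ ( num ) ) ) $]
Step 15: reduce T->F. Stack=[( ( E - T] ptr=7 lookahead=/ remaining=[/ ( num ) ) ) $]
Step 16: shift /. Stack=[( ( E - T /] ptr=8 lookahead=( remaining=[( num ) ) ) $]
Step 17: shift (. Stack=[( ( E - T / (] ptr=9 lookahead=num remaining=[num ) ) ) $]
Step 18: shift num. Stack=[( ( E - T / ( num] ptr=10 lookahead=) remaining=[) ) ) $]
Step 19: reduce F->num. Stack=[( ( E - T / ( F] ptr=10 lookahead=) remaining=[) ) ) $]
Step 20: reduce T->F. Stack=[( ( E - T / ( T] ptr=10 lookahead=) remaining=[) ) ) $]
Step 21: reduce E->T. Stack=[( ( E - T / ( E] ptr=10 lookahead=) remaining=[) ) ) $]
Step 22: shift ). Stack=[( ( E - T / ( E )] ptr=11 lookahead=) remaining=[) ) $]
Step 23: reduce F->( E ). Stack=[( ( E - T / F] ptr=11 lookahead=) remaining=[) ) $]
Step 24: reduce T->T / F. Stack=[( ( E - T] ptr=11 lookahead=) remaining=[) ) $]
Step 25: reduce E->E - T. Stack=[( ( E] ptr=11 lookahead=) remaining=[) ) $]

Answer: 11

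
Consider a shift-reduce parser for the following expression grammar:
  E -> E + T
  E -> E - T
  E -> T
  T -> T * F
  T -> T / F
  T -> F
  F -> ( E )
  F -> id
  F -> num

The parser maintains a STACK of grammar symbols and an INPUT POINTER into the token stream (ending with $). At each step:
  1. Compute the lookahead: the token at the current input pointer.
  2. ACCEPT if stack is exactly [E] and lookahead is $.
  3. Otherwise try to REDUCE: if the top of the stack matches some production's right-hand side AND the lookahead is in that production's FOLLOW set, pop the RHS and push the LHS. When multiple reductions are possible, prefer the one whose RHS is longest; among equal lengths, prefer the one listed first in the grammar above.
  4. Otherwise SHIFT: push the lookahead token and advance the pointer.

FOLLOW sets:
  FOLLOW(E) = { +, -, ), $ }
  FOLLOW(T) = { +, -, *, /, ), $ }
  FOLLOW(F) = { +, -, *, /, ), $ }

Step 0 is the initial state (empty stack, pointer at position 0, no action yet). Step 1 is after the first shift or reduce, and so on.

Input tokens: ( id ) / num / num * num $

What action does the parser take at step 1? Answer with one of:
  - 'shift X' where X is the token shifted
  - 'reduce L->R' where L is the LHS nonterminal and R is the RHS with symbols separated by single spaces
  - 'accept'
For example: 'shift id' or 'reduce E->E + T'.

Answer: shift (

Derivation:
Step 1: shift (. Stack=[(] ptr=1 lookahead=id remaining=[id ) / num / num * num $]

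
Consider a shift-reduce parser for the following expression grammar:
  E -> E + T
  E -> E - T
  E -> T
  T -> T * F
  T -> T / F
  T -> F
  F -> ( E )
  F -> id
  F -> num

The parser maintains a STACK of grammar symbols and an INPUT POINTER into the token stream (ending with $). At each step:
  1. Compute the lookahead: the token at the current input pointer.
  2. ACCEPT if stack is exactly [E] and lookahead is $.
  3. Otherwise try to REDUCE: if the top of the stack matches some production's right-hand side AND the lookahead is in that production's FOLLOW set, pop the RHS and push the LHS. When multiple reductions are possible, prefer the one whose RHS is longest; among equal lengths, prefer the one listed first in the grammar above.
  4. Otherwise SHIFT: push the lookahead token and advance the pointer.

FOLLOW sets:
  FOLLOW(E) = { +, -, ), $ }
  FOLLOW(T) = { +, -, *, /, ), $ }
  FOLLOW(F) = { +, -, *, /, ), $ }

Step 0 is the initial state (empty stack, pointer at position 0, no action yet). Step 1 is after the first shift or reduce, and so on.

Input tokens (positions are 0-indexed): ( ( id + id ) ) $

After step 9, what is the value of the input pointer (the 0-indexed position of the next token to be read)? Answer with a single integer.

Step 1: shift (. Stack=[(] ptr=1 lookahead=( remaining=[( id + id ) ) $]
Step 2: shift (. Stack=[( (] ptr=2 lookahead=id remaining=[id + id ) ) $]
Step 3: shift id. Stack=[( ( id] ptr=3 lookahead=+ remaining=[+ id ) ) $]
Step 4: reduce F->id. Stack=[( ( F] ptr=3 lookahead=+ remaining=[+ id ) ) $]
Step 5: reduce T->F. Stack=[( ( T] ptr=3 lookahead=+ remaining=[+ id ) ) $]
Step 6: reduce E->T. Stack=[( ( E] ptr=3 lookahead=+ remaining=[+ id ) ) $]
Step 7: shift +. Stack=[( ( E +] ptr=4 lookahead=id remaining=[id ) ) $]
Step 8: shift id. Stack=[( ( E + id] ptr=5 lookahead=) remaining=[) ) $]
Step 9: reduce F->id. Stack=[( ( E + F] ptr=5 lookahead=) remaining=[) ) $]

Answer: 5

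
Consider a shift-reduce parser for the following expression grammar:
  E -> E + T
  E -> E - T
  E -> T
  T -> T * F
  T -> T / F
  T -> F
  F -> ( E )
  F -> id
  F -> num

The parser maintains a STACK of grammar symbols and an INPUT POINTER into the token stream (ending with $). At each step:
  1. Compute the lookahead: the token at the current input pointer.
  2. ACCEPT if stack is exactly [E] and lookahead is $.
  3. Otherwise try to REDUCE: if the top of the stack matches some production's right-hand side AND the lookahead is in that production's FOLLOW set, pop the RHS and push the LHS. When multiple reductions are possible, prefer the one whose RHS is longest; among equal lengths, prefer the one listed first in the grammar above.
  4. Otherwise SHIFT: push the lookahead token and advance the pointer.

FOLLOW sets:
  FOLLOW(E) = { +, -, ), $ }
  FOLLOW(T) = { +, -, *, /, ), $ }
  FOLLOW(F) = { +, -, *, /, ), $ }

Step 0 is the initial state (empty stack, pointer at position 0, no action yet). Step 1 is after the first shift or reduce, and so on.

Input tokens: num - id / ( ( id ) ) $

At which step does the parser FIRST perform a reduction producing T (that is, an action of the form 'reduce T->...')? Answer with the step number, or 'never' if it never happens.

Step 1: shift num. Stack=[num] ptr=1 lookahead=- remaining=[- id / ( ( id ) ) $]
Step 2: reduce F->num. Stack=[F] ptr=1 lookahead=- remaining=[- id / ( ( id ) ) $]
Step 3: reduce T->F. Stack=[T] ptr=1 lookahead=- remaining=[- id / ( ( id ) ) $]

Answer: 3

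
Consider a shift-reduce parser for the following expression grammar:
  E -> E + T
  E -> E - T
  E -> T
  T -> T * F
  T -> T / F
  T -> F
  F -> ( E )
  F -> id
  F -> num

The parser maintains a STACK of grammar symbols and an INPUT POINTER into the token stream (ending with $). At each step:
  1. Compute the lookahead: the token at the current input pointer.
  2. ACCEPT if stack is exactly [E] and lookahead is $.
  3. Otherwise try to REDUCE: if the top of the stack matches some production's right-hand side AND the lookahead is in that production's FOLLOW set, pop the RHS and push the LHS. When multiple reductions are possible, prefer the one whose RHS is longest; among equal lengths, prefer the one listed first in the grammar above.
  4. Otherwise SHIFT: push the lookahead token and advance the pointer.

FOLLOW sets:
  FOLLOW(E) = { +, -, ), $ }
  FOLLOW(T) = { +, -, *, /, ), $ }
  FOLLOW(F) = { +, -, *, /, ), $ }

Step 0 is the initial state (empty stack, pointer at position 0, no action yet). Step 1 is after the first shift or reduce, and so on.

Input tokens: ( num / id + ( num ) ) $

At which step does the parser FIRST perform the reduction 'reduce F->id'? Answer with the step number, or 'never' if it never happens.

Step 1: shift (. Stack=[(] ptr=1 lookahead=num remaining=[num / id + ( num ) ) $]
Step 2: shift num. Stack=[( num] ptr=2 lookahead=/ remaining=[/ id + ( num ) ) $]
Step 3: reduce F->num. Stack=[( F] ptr=2 lookahead=/ remaining=[/ id + ( num ) ) $]
Step 4: reduce T->F. Stack=[( T] ptr=2 lookahead=/ remaining=[/ id + ( num ) ) $]
Step 5: shift /. Stack=[( T /] ptr=3 lookahead=id remaining=[id + ( num ) ) $]
Step 6: shift id. Stack=[( T / id] ptr=4 lookahead=+ remaining=[+ ( num ) ) $]
Step 7: reduce F->id. Stack=[( T / F] ptr=4 lookahead=+ remaining=[+ ( num ) ) $]

Answer: 7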